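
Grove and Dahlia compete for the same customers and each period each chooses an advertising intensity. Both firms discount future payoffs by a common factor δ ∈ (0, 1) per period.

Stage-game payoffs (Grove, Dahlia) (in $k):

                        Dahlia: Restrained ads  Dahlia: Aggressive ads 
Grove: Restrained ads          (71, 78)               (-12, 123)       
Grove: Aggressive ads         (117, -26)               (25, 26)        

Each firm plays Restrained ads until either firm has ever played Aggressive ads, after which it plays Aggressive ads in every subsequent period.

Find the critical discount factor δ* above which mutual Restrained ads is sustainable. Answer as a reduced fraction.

1/2

For Grove: deviation gain 117−71 = 46, per-period punishment loss 71−25 = 46. IC gives δ ≥ 46/92 = 1/2.
For Dahlia: gain 45, loss 52 per period, so δ ≥ 45/97.
The tighter constraint is Grove's, so cooperation needs δ ≥ 1/2.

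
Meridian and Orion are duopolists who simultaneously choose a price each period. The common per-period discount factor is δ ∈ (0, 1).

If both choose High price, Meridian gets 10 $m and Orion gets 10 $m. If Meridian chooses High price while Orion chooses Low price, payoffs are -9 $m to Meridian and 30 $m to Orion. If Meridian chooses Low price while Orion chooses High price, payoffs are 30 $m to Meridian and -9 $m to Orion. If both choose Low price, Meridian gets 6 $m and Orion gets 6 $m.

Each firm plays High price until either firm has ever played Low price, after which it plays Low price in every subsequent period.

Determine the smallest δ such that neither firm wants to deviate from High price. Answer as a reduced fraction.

5/6

Under grim trigger the critical discount factor is (T−C)/(T−P) with T = 30, C = 10, P = 6.
δ* = (30−10)/(30−6) = 20/24 = 5/6.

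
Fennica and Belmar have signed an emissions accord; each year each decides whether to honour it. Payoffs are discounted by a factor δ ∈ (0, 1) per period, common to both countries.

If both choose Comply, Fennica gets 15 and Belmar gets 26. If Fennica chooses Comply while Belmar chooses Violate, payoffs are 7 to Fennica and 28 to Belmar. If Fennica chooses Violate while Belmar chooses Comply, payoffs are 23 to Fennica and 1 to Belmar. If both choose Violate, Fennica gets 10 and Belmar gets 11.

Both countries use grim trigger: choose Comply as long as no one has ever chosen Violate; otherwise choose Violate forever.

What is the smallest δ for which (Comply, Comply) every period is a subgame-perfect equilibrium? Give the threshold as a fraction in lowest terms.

8/13

Fennica: cooperation gives 15 each period; deviation gives 23 once then 10 forever.
  15/(1−δ) ≥ 23 + 10δ/(1−δ) ⇒ δ ≥ 8/13.
Belmar: cooperation gives 26 each period; deviation gives 28 once then 11 forever.
  δ ≥ 2/17.
Both must hold, so the binding constraint is Fennica's: δ ≥ 8/13.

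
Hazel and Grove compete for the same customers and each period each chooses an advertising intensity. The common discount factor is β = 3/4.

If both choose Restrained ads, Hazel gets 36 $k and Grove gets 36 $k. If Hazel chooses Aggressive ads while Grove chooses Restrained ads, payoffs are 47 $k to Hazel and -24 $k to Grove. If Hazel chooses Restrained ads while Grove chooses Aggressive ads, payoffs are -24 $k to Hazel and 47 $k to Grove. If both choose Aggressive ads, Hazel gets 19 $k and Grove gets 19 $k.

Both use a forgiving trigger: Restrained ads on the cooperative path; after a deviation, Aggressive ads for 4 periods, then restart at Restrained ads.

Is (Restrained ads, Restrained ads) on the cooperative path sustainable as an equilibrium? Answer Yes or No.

A one-shot deviation gives 47 now, then 19 for 4 periods, then back to 36.
Gain from deviating: (47−36) today; loss: (36−19) in each of the next 4 periods.
No-deviation condition: (36−19)(β+…+β^4) ≥ 47−36, i.e. β+…+β^4 ≥ 11/17.
At β = 3/4: β+…+β^4 = 2.0508 ≥ 0.6471.
So cooperation is sustainable.

Yes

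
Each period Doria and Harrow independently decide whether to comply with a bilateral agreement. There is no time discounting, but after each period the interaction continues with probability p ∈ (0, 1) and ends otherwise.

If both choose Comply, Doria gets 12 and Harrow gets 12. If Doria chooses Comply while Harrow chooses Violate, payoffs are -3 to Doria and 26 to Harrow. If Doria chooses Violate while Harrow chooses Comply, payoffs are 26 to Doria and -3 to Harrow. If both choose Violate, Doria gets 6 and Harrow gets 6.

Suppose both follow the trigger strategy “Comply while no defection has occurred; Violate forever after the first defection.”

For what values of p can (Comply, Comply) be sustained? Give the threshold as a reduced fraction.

Expected cooperation value is 12 + p·12 + p²·12 + … = 12/(1−p); deviation gives 26 + p·6/(1−p).
12 ≥ 26(1−p) + 6p ⇒ 20p ≥ 14 ⇒ p ≥ 14/20 = 7/10.

7/10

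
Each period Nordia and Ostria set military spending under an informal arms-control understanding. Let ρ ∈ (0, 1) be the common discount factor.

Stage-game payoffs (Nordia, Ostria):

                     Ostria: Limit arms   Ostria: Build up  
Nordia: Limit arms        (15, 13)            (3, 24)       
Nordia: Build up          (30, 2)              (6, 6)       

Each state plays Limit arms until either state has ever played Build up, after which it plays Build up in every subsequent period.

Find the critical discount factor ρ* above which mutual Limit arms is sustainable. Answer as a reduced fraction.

5/8

For Nordia: deviation gain 30−15 = 15, per-period punishment loss 15−6 = 9. IC gives ρ ≥ 15/24 = 5/8.
For Ostria: gain 11, loss 7 per period, so ρ ≥ 11/18.
The tighter constraint is Nordia's, so cooperation needs ρ ≥ 5/8.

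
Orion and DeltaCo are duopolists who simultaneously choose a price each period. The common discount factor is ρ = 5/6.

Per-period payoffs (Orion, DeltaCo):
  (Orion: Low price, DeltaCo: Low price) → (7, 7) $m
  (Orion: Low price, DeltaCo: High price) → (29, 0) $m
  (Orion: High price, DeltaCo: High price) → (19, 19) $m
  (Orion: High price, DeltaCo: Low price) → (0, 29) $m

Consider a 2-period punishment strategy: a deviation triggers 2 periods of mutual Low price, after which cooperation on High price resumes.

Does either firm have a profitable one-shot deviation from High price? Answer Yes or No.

Comparing payoff streams over the 3 periods until play realigns: cooperate → 19(1+ρ+…+ρ^2); deviate → 29 + 7(ρ+…+ρ^2).
Cooperation is sustained iff (19−7)(ρ+…+ρ^2) ≥ 29−19.
ρ+…+ρ^2 = 5/6·(1−(5/6)^2)/(1−5/6) = 1.5278, and (29−19)/(19−7) = 0.8333.
1.5278 ≥ 0.8333, so cooperation is sustainable.

No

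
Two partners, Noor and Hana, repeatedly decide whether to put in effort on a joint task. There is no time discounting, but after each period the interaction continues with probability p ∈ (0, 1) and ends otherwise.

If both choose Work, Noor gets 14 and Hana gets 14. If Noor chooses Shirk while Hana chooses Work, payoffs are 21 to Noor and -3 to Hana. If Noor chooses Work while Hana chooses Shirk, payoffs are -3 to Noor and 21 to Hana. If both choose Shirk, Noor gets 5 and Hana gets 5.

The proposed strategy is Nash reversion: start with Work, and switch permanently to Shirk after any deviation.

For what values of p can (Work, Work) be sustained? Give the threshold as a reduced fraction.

Expected cooperation value is 14 + p·14 + p²·14 + … = 14/(1−p); deviation gives 21 + p·5/(1−p).
14 ≥ 21(1−p) + 5p ⇒ 16p ≥ 7 ⇒ p ≥ 7/16.

7/16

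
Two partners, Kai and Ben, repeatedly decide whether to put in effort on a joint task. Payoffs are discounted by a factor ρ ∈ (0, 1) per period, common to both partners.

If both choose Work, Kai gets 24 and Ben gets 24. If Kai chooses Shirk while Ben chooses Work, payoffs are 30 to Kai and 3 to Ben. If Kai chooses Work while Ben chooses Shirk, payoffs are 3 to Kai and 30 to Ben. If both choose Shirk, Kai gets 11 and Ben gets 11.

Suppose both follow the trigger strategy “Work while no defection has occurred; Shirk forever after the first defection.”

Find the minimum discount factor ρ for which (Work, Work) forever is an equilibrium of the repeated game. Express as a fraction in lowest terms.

24/(1−ρ) ≥ 30 + 11ρ/(1−ρ)
24 ≥ 30 − 19ρ
ρ ≥ 6/19.

6/19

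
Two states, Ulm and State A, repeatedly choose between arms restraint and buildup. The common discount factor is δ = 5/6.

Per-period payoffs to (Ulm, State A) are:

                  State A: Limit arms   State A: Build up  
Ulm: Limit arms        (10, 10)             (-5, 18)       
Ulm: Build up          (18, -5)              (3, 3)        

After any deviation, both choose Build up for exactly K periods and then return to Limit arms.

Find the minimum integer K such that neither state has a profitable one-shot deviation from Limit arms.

IC: δ(1−δ^K)/(1−δ) ≥ (18−10)/(10−3) = 8/7.
With δ = 5/6: need 1 − δ^K ≥ 8/7·(1−5/6)/(5/6), i.e. δ^K ≤ 0.7714.
Since (5/6)^1 = 0.8333 and (5/6)^2 = 0.6944, the smallest such K is 2.

2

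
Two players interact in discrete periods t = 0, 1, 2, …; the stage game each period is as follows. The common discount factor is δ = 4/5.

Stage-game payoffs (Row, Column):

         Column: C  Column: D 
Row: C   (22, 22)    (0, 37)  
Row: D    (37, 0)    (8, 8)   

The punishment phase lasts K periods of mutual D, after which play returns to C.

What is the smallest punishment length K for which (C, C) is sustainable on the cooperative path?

IC: δ(1−δ^K)/(1−δ) ≥ (37−22)/(22−8) = 15/14.
With δ = 4/5: need 1 − δ^K ≥ 15/14·(1−4/5)/(4/5), i.e. δ^K ≤ 0.7321.
Since (4/5)^1 = 0.8000 and (4/5)^2 = 0.6400, the smallest such K is 2.

2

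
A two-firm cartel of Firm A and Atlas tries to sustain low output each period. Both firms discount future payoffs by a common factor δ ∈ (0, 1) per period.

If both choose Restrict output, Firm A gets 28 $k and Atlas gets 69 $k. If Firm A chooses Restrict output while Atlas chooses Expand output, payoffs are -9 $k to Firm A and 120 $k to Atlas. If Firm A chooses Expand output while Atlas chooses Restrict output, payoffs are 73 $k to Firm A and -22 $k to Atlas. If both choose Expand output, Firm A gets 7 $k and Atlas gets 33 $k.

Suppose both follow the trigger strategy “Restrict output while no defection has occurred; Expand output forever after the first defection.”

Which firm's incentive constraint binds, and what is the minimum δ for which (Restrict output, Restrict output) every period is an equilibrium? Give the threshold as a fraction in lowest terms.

Firm A; δ ≥ 15/22

For Firm A: deviation gain 73−28 = 45, per-period punishment loss 28−7 = 21. IC gives δ ≥ 45/66 = 15/22.
For Atlas: gain 51, loss 36 per period, so δ ≥ 51/87 = 17/29.
The tighter constraint is Firm A's, so cooperation needs δ ≥ 15/22.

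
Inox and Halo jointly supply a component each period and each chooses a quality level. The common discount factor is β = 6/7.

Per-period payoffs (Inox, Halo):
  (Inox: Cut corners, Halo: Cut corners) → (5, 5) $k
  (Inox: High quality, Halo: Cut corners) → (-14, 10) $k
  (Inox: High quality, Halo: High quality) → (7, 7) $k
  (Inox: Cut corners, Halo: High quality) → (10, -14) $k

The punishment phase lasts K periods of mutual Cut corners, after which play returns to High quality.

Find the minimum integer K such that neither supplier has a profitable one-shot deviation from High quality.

Need Σ_{k=1}^{K} β^k ≥ (10−7)/(7−5) = 1.5000 at β = 6/7.
At K = 1 the sum is 0.8571 < 1.5000; at K = 2 it is 1.5918 ≥ 1.5000.
So the minimum punishment length is K = 2.

2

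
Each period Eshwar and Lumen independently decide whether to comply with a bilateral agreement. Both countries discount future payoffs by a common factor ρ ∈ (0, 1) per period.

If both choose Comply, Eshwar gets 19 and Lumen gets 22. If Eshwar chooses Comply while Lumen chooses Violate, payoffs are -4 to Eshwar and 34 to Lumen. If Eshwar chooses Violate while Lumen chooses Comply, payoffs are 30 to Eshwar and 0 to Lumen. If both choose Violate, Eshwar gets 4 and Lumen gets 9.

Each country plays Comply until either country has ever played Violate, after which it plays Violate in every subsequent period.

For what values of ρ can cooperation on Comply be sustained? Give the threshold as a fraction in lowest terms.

12/25

Eshwar: cooperation gives 19 each period; deviation gives 30 once then 4 forever.
  19/(1−ρ) ≥ 30 + 4ρ/(1−ρ) ⇒ ρ ≥ 11/26.
Lumen: cooperation gives 22 each period; deviation gives 34 once then 9 forever.
  ρ ≥ 12/25.
Both must hold, so the binding constraint is Lumen's: ρ ≥ 12/25.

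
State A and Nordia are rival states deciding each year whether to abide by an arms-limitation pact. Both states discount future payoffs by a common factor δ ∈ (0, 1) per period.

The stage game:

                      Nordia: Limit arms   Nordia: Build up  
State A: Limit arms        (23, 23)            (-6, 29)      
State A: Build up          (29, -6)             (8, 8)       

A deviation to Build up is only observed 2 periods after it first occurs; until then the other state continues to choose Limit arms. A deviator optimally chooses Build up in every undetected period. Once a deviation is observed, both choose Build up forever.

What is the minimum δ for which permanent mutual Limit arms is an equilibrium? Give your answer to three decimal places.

0.535

The best deviation is to choose Build up for all 2 undetected periods, earning 29 each, then 8 forever once detected.
Deviation value: 29(1−δ^2)/(1−δ) + 8δ^2/(1−δ); cooperation value: 23/(1−δ).
IC: 23 ≥ 29(1−δ^2) + 8δ^2 = 29 − 21δ^2.
So δ^2 ≥ 6/21 = 2/7, giving δ ≥ (2/7)^(1/2) ≈ 0.535.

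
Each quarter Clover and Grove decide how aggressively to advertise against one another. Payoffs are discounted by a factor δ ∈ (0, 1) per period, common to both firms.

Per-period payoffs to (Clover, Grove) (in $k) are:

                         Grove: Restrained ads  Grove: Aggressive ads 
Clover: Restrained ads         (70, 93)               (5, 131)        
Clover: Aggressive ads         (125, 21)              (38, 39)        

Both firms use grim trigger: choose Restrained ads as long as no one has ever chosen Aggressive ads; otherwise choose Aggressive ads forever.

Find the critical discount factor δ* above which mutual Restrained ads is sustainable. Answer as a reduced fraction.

55/87

Clover's threshold: (125−70)/(125−38) = 55/87.
Grove's threshold: (131−93)/(131−39) = 19/46.
55/87 > 19/46, so Clover binds and δ* = 55/87.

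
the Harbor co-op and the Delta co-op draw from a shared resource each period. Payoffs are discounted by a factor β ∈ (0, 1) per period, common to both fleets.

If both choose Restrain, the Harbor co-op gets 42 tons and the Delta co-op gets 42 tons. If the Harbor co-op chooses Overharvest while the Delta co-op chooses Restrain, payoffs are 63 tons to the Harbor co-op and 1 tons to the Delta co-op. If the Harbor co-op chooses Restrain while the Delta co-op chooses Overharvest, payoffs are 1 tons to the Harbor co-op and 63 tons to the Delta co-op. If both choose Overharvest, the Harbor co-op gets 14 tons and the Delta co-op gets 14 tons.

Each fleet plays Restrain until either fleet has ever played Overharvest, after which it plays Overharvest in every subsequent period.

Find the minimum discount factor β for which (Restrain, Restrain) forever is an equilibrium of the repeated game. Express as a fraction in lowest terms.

3/7

One-period gain from deviating is 63 − 42 = 21. The loss is 42 − 14 = 28 in every subsequent period, with present value 28·β/(1−β).
Deviation is unprofitable when 28·β/(1−β) ≥ 21, i.e. β/(1−β) ≥ 3/4.
Equivalently β ≥ 21/(21+28) = 3/7.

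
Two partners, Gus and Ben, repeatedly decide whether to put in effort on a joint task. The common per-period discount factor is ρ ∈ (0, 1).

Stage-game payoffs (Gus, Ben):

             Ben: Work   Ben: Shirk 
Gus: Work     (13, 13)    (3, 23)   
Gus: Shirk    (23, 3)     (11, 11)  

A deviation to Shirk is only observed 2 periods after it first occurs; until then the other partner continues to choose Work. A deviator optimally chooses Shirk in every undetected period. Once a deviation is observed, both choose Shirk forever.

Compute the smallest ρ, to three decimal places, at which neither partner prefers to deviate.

0.913

A deviator earns 23 for 2 periods, then 11 forever; cooperating earns 13 forever. Multiplying the IC by (1−ρ):
13 ≥ 23(1−ρ^2) + 11ρ^2, so 12·ρ^2 ≥ 10 and ρ^2 ≥ 5/6.
ρ ≥ (5/6)^(1/2) ≈ 0.913.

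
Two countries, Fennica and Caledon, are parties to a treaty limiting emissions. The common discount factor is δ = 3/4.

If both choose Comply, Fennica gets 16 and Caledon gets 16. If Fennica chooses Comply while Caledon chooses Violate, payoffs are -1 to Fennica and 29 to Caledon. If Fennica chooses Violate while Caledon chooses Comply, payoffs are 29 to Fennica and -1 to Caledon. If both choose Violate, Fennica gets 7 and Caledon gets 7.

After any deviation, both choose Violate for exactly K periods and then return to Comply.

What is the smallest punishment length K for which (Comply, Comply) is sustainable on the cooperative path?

3

Need Σ_{k=1}^{K} δ^k ≥ (29−16)/(16−7) = 1.4444 at δ = 3/4.
At K = 2 the sum is 1.3125 < 1.4444; at K = 3 it is 1.7344 ≥ 1.4444.
So the minimum punishment length is K = 3.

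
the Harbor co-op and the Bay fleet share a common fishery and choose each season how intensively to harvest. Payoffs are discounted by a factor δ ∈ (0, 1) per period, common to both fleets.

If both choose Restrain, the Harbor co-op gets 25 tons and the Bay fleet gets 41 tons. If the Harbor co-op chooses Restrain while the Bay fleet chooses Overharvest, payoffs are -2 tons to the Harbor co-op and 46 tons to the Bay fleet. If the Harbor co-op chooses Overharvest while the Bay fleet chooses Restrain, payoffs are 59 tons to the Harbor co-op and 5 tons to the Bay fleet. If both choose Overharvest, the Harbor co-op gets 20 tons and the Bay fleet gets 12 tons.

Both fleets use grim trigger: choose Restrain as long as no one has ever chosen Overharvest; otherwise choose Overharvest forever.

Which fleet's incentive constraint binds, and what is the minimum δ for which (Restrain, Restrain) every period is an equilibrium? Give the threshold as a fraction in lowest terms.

the Harbor co-op; δ ≥ 34/39

the Harbor co-op: cooperation gives 25 each period; deviation gives 59 once then 20 forever.
  25/(1−δ) ≥ 59 + 20δ/(1−δ) ⇒ δ ≥ 34/39.
the Bay fleet: cooperation gives 41 each period; deviation gives 46 once then 12 forever.
  δ ≥ 5/34.
Both must hold, so the binding constraint is the Harbor co-op's: δ ≥ 34/39.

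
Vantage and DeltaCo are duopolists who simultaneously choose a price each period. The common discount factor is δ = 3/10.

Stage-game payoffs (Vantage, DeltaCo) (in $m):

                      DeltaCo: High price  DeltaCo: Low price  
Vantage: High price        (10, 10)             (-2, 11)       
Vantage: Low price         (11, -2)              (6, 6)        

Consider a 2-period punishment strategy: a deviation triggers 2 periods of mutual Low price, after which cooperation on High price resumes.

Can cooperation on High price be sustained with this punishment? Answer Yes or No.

Yes

Comparing payoff streams over the 3 periods until play realigns: cooperate → 10(1+δ+…+δ^2); deviate → 11 + 6(δ+…+δ^2).
Cooperation is sustained iff (10−6)(δ+…+δ^2) ≥ 11−10.
δ+…+δ^2 = 3/10·(1−(3/10)^2)/(1−3/10) = 0.3900, and (11−10)/(10−6) = 0.2500.
0.3900 ≥ 0.2500, so cooperation is sustainable.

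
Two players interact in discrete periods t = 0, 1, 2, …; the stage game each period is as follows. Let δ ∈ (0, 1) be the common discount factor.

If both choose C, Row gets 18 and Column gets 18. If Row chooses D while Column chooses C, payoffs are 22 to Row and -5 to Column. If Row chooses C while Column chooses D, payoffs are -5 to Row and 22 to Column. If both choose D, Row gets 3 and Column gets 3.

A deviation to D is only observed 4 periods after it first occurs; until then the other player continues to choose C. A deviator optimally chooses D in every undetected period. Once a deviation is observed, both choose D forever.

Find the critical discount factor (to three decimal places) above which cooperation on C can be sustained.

The best deviation is to choose D for all 4 undetected periods, earning 22 each, then 3 forever once detected.
Deviation value: 22(1−δ^4)/(1−δ) + 3δ^4/(1−δ); cooperation value: 18/(1−δ).
IC: 18 ≥ 22(1−δ^4) + 3δ^4 = 22 − 19δ^4.
So δ^4 ≥ 4/19, giving δ ≥ (4/19)^(1/4) ≈ 0.677.

0.677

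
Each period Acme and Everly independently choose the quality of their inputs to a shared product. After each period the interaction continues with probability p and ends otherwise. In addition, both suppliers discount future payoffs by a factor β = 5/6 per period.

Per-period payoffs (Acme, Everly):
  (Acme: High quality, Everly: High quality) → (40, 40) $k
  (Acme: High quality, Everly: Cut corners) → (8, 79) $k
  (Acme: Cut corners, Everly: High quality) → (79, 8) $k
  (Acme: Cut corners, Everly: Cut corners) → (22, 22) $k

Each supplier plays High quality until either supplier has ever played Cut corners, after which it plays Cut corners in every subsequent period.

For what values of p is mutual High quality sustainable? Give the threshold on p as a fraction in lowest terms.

With continuation probability p and discount β, the effective per-period discount factor is βp.
Grim-trigger IC: βp ≥ (79−40)/(79−22) = 13/19.
So p ≥ (13/19)/(5/6) = 78/95.

78/95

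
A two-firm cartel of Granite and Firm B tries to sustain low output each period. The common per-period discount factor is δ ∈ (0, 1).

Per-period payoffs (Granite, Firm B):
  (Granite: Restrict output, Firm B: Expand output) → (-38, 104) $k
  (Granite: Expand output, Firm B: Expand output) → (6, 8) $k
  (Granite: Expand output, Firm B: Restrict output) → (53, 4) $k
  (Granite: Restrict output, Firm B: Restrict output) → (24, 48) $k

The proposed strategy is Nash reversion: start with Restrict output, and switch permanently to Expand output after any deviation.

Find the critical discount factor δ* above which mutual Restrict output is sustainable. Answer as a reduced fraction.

29/47

Granite: cooperation gives 24 each period; deviation gives 53 once then 6 forever.
  24/(1−δ) ≥ 53 + 6δ/(1−δ) ⇒ δ ≥ 29/47.
Firm B: cooperation gives 48 each period; deviation gives 104 once then 8 forever.
  δ ≥ 56/96 = 7/12.
Both must hold, so the binding constraint is Granite's: δ ≥ 29/47.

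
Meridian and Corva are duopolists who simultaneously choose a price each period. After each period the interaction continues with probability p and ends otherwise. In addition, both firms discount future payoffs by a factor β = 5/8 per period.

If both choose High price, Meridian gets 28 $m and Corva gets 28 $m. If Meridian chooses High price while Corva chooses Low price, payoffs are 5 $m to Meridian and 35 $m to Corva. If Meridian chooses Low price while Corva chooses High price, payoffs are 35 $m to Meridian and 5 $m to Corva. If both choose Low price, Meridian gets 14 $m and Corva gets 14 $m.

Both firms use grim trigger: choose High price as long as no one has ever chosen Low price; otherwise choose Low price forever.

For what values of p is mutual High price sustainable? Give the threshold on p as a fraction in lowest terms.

8/15

Expected continuation weight on next period's payoff is β·p = 5/8·p, which plays the role of the discount factor.
Cooperation requires 5/8·p ≥ (35−28)/(35−14) = 1/3, hence p ≥ 8/15.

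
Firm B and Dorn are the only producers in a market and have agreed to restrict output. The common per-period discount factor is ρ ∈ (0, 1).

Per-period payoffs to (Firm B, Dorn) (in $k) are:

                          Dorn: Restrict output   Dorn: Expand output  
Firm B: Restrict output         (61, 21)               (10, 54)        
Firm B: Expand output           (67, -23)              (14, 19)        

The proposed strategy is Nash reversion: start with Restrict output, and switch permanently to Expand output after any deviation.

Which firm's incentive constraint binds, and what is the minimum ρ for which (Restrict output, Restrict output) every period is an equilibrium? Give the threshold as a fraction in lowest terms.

Firm B's threshold: (67−61)/(67−14) = 6/53.
Dorn's threshold: (54−21)/(54−19) = 33/35.
6/53 < 33/35, so Dorn binds and ρ* = 33/35.

Dorn; ρ ≥ 33/35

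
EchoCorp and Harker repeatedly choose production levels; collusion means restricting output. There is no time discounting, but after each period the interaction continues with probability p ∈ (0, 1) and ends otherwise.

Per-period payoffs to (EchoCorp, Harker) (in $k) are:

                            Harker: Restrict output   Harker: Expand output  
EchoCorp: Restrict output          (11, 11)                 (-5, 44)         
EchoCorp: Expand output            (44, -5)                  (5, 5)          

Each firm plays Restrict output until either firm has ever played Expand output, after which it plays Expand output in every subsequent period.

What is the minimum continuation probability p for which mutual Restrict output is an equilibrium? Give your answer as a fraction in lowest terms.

11/13

Expected cooperation value is 11 + p·11 + p²·11 + … = 11/(1−p); deviation gives 44 + p·5/(1−p).
11 ≥ 44(1−p) + 5p ⇒ 39p ≥ 33 ⇒ p ≥ 33/39 = 11/13.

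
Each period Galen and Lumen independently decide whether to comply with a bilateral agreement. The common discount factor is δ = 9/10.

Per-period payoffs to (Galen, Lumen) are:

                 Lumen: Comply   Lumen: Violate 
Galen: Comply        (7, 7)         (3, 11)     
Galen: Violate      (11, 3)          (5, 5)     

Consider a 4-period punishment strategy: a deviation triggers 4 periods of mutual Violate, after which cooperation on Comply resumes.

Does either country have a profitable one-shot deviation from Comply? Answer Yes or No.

IC: δ+…+δ^4 ≥ (11−7)/(7−5) = 2.
At δ = 9/10: partial sum = 3.0951 ≥ 2.0000. Cooperation sustainable.

No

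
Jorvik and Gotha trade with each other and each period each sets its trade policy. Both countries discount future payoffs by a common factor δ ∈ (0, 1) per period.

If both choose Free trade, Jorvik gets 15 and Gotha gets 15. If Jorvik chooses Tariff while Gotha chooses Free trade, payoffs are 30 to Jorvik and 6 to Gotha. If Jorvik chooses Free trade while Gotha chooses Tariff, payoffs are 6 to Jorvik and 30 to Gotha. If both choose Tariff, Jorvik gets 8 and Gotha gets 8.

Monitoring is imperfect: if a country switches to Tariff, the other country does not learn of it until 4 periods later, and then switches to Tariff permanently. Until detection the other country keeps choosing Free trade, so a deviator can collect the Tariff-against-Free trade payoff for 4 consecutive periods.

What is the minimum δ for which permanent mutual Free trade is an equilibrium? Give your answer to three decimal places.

0.909

A deviator earns 30 for 4 periods, then 8 forever; cooperating earns 15 forever. Multiplying the IC by (1−δ):
15 ≥ 30(1−δ^4) + 8δ^4, so 22·δ^4 ≥ 15 and δ^4 ≥ 15/22.
δ ≥ (15/22)^(1/4) ≈ 0.909.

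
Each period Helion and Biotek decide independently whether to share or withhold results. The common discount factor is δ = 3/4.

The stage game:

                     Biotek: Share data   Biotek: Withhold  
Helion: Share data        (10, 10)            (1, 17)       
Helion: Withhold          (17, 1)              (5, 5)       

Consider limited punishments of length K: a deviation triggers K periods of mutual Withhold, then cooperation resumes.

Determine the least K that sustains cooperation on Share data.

IC: δ(1−δ^K)/(1−δ) ≥ (17−10)/(10−5) = 7/5.
With δ = 3/4: need 1 − δ^K ≥ 7/5·(1−3/4)/(3/4), i.e. δ^K ≤ 0.5333.
Since (3/4)^2 = 0.5625 and (3/4)^3 = 0.4219, the smallest such K is 3.

3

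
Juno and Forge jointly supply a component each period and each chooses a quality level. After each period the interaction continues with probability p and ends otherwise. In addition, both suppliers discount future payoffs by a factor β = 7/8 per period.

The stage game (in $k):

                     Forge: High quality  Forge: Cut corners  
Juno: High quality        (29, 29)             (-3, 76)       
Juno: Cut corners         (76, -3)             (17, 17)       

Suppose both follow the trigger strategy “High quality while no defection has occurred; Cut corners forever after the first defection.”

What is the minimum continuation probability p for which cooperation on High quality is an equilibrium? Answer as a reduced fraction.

Expected continuation weight on next period's payoff is β·p = 7/8·p, which plays the role of the discount factor.
Cooperation requires 7/8·p ≥ (76−29)/(76−17) = 47/59, hence p ≥ 376/413.

376/413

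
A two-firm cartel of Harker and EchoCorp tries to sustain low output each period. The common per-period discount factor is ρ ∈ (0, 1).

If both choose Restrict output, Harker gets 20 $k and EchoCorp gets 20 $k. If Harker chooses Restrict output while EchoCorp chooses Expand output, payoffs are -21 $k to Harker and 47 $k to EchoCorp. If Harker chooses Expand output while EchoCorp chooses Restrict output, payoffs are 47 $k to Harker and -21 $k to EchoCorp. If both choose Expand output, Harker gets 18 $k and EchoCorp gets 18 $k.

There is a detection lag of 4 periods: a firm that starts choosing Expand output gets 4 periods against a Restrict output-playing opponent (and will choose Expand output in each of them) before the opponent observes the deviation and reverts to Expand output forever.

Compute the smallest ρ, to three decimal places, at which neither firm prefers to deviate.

A deviator earns 47 for 4 periods, then 18 forever; cooperating earns 20 forever. Multiplying the IC by (1−ρ):
20 ≥ 47(1−ρ^4) + 18ρ^4, so 29·ρ^4 ≥ 27 and ρ^4 ≥ 27/29.
ρ ≥ (27/29)^(1/4) ≈ 0.982.

0.982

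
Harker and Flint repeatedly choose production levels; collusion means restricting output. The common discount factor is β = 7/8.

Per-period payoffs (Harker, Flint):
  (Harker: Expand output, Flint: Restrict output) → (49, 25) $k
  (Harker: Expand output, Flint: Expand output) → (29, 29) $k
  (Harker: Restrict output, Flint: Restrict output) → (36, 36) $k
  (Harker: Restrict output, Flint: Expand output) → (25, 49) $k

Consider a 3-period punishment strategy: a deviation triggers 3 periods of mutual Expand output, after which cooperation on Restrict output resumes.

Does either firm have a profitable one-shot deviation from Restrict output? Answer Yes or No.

IC: β+…+β^3 ≥ (49−36)/(36−29) = 13/7.
At β = 7/8: partial sum = 2.3105 ≥ 1.8571. Cooperation sustainable.

No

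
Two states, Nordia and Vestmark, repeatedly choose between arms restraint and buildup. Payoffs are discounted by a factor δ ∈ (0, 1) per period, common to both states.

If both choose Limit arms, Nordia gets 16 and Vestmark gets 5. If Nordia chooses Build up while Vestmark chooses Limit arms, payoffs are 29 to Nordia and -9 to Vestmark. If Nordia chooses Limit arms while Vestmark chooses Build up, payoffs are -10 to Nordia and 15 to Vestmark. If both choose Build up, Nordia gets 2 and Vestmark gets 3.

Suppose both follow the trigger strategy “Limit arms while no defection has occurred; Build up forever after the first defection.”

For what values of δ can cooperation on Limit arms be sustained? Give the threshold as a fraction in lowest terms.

For Nordia: deviation gain 29−16 = 13, per-period punishment loss 16−2 = 14. IC gives δ ≥ 13/27.
For Vestmark: gain 10, loss 2 per period, so δ ≥ 10/12 = 5/6.
The tighter constraint is Vestmark's, so cooperation needs δ ≥ 5/6.

5/6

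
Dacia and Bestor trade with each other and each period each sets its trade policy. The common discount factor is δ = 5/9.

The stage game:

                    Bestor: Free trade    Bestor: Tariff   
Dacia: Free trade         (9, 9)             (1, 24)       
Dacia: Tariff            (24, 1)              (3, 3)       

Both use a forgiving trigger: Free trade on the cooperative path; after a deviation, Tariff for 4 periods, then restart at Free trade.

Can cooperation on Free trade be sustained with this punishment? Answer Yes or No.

A one-shot deviation gives 24 now, then 3 for 4 periods, then back to 9.
Gain from deviating: (24−9) today; loss: (9−3) in each of the next 4 periods.
No-deviation condition: (9−3)(δ+…+δ^4) ≥ 24−9, i.e. δ+…+δ^4 ≥ 5/2.
At δ = 5/9: δ+…+δ^4 = 1.1309 < 2.5000.
So cooperation is not sustainable.

No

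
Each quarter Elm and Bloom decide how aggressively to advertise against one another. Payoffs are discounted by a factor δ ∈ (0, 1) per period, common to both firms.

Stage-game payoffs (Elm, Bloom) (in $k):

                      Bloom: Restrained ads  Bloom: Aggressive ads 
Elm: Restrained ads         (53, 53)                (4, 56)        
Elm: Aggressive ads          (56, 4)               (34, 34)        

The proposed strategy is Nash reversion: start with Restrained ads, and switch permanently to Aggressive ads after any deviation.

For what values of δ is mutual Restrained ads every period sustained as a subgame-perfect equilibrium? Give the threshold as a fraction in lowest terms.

3/22

Cooperation forever yields 53 each period: 53/(1−δ).
Deviating yields 56 once, then 34 forever: 56 + 34δ/(1−δ).
No profitable deviation requires 53/(1−δ) ≥ 56 + 34δ/(1−δ).
Multiplying by (1−δ): 53 ≥ 56(1−δ) + 34δ = 56 − 22δ.
So 22δ ≥ 3, i.e. δ ≥ 3/22.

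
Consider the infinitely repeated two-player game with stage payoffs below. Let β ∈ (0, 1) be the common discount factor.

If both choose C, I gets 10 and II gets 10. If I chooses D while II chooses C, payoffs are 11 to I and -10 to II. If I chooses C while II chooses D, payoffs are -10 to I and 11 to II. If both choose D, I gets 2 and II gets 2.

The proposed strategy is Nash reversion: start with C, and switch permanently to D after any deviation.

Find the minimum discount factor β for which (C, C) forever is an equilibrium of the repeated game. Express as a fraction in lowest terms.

Cooperation forever yields 10 each period: 10/(1−β).
Deviating yields 11 once, then 2 forever: 11 + 2β/(1−β).
No profitable deviation requires 10/(1−β) ≥ 11 + 2β/(1−β).
Multiplying by (1−β): 10 ≥ 11(1−β) + 2β = 11 − 9β.
So 9β ≥ 1, i.e. β ≥ 1/9.

1/9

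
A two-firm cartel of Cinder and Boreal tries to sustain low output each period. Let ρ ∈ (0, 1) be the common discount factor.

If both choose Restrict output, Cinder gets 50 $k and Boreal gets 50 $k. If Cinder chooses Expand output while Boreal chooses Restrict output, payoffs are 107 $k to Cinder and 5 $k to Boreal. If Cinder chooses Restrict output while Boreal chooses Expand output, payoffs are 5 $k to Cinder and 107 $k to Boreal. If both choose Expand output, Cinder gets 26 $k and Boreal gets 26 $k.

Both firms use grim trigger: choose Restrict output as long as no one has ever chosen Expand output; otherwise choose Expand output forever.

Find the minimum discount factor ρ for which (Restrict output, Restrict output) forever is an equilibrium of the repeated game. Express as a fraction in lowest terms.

19/27

Under grim trigger the critical discount factor is (T−C)/(T−P) with T = 107, C = 50, P = 26.
ρ* = (107−50)/(107−26) = 57/81 = 19/27.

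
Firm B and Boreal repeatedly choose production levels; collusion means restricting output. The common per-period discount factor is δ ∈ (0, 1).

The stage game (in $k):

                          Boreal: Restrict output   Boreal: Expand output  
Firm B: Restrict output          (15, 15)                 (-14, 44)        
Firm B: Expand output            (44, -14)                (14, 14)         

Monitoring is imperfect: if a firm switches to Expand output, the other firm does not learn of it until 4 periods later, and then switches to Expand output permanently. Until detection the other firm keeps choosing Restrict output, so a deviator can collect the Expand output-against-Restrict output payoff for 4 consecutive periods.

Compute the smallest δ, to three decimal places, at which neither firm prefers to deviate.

A deviator earns 44 for 4 periods, then 14 forever; cooperating earns 15 forever. Multiplying the IC by (1−δ):
15 ≥ 44(1−δ^4) + 14δ^4, so 30·δ^4 ≥ 29 and δ^4 ≥ 29/30.
δ ≥ (29/30)^(1/4) ≈ 0.992.

0.992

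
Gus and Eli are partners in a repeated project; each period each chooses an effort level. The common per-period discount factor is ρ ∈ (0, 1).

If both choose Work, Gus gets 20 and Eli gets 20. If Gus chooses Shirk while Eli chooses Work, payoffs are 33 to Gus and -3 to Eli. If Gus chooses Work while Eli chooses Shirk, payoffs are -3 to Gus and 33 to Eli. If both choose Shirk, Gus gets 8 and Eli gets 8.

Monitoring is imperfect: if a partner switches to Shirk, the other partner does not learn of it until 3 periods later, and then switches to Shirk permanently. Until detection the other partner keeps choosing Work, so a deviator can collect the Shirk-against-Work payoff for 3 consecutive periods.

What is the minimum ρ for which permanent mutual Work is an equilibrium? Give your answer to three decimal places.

Deviating for the 3 undetected periods gains 33−20 = 13 per period over cooperation, then loses 20−8 = 12 per period forever once punishment starts.
Gain: 13(1 + ρ + … + ρ^2); loss: 12·ρ^3/(1−ρ).
No profitable deviation ⇔ 13(1−ρ^3) ≤ 12·ρ^3, i.e. ρ^3 ≥ 13/(13+12) = 13/25.
Hence ρ ≥ (13/25)^(1/3) ≈ 0.804.

0.804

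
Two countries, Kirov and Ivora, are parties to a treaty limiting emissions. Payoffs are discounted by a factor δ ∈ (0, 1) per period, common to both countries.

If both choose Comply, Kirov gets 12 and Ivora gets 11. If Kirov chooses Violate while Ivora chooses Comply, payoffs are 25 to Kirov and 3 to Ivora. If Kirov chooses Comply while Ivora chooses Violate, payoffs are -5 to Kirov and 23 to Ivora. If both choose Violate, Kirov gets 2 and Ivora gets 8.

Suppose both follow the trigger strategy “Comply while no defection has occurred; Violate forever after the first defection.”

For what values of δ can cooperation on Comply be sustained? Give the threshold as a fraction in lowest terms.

Kirov's threshold: (25−12)/(25−2) = 13/23.
Ivora's threshold: (23−11)/(23−8) = 4/5.
13/23 < 4/5, so Ivora binds and δ* = 4/5.

4/5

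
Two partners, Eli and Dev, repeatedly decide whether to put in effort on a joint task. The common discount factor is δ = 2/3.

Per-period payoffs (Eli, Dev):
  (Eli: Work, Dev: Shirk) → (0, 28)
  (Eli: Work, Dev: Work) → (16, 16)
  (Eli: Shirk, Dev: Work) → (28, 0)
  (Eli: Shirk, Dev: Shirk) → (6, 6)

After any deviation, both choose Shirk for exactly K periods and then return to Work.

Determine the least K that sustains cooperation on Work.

3

No profitable deviation requires (16−6)(δ+…+δ^K) ≥ 28−16, i.e. δ+…+δ^K ≥ 6/5 ≈ 1.2000.
With δ = 2/3, the partial sums are K=1: 0.6667, K=2: 1.1111, K=3: 1.4074.
K = 3 is the first length at which the sum reaches 1.2000.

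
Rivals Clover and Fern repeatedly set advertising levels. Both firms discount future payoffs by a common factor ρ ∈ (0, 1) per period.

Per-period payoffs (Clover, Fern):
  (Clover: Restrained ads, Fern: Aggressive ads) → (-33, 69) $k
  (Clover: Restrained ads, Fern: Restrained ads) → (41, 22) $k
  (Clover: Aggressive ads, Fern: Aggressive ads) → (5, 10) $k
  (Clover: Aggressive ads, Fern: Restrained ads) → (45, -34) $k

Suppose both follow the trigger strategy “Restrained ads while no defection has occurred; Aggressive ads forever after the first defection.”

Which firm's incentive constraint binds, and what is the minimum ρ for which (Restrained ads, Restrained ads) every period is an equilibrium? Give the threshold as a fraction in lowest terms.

Fern; ρ ≥ 47/59

Clover: cooperation gives 41 each period; deviation gives 45 once then 5 forever.
  41/(1−ρ) ≥ 45 + 5ρ/(1−ρ) ⇒ ρ ≥ 4/40 = 1/10.
Fern: cooperation gives 22 each period; deviation gives 69 once then 10 forever.
  ρ ≥ 47/59.
Both must hold, so the binding constraint is Fern's: ρ ≥ 47/59.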